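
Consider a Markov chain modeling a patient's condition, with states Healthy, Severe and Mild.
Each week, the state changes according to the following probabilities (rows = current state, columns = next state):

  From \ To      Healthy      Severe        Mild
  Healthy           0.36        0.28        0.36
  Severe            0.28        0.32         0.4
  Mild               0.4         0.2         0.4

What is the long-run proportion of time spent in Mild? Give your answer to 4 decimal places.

Let the stationary distribution be π with π = πP and π_1 + π_2 + π_3 = 1.
π_1 = 0.36·π_1 + 0.28·π_2 + 0.4·π_3
π_2 = 0.28·π_1 + 0.32·π_2 + 0.2·π_3
Solving with the normalization constraint gives π = (0.3547, 0.2595, 0.3858).
So the stationary probability of Mild is 0.3858.

0.3858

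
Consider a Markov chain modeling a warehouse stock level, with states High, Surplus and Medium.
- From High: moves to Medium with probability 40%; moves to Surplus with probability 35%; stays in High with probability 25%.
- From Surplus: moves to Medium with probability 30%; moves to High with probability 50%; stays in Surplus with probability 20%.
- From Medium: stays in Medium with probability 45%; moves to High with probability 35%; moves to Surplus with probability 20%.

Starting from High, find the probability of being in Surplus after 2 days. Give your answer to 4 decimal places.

0.2375

Sum over the intermediate state after 1 day:
P = P(High→High)·P(High→Surplus) + P(High→Surplus)·P(Surplus→Surplus) + P(High→Medium)·P(Medium→Surplus)
  = 0.25×0.35 + 0.35×0.2 + 0.4×0.2
  = 0.0875 + 0.0700 + 0.0800 = 0.2375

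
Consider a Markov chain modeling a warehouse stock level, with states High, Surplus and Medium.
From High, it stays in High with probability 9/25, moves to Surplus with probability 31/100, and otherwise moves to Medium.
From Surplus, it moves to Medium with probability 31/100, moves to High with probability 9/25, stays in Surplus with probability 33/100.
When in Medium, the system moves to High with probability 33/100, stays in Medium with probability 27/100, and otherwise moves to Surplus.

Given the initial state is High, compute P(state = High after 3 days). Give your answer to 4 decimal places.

Propagate the distribution vector 3 days from High.
After 0 days: (1.0000, 0.0000, 0.0000)
After 1 day: (0.3600, 0.3100, 0.3300)
After 2 days: (0.3501, 0.3459, 0.3040)
After 3 days: (0.3509, 0.3443, 0.3048)
P(in High after 3 days) = 0.3509

0.3509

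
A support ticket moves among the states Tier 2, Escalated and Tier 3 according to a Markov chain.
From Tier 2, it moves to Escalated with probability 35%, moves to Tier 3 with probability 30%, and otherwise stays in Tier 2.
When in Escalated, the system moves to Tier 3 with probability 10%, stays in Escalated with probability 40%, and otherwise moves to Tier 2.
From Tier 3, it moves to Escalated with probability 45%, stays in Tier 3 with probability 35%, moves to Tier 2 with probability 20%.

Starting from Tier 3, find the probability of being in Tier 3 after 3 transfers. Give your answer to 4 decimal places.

0.2299

Propagate the distribution vector 3 transfers from Tier 3.
After 0 transfers: (0.0000, 0.0000, 1.0000)
After 1 transfer: (0.2000, 0.4500, 0.3500)
After 2 transfers: (0.3650, 0.4075, 0.2275)
After 3 transfers: (0.3770, 0.3931, 0.2299)
P(in Tier 3 after 3 transfers) = 0.2299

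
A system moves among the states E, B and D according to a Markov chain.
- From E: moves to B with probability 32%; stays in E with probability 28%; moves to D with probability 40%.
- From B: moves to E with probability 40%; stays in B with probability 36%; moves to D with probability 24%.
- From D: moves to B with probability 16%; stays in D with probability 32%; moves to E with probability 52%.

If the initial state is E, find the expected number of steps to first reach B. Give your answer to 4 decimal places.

Let t(s) be the expected number of steps to first reach B from state s, with t(B) = 0. Conditioning on the first step:
t(E) = 1 + 0.28·t(E) + 0.4·t(D)
t(D) = 1 + 0.52·t(E) + 0.32·t(D)
Solving: t(E) = 3.8352, t(D) = 4.4034.
Expected steps from E to B: 3.8352.

3.8352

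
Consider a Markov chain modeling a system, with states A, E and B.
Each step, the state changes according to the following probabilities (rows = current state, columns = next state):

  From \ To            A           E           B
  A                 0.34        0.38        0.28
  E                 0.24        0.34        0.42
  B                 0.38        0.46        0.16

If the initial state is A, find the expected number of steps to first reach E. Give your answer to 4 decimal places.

Let t(s) be the expected number of steps to first reach E from state s, with t(E) = 0. Conditioning on the first step:
t(A) = 1 + 0.34·t(A) + 0.28·t(B)
t(B) = 1 + 0.38·t(A) + 0.16·t(B)
Solving: t(A) = 2.5000, t(B) = 2.3214.
Expected steps from A to E: 2.5000.

2.5000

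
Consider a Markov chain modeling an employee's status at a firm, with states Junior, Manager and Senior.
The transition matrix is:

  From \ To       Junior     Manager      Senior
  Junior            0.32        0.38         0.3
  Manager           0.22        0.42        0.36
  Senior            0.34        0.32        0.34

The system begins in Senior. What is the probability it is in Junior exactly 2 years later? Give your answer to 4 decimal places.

Sum over the intermediate state after 1 year:
P = P(Senior→Junior)·P(Junior→Junior) + P(Senior→Manager)·P(Manager→Junior) + P(Senior→Senior)·P(Senior→Junior)
  = 0.34×0.32 + 0.32×0.22 + 0.34×0.34
  = 0.1088 + 0.0704 + 0.1156 = 0.2948

0.2948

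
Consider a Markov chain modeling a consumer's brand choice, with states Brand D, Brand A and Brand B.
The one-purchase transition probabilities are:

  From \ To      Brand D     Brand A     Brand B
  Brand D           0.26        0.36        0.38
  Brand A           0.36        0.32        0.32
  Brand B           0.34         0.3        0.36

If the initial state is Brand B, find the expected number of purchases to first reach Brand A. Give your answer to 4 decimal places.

3.1359

Let t(s) be the expected number of purchases to first reach Brand A from state s, with t(Brand A) = 0. Conditioning on the first purchase:
t(Brand D) = 1 + 0.26·t(Brand D) + 0.38·t(Brand B)
t(Brand B) = 1 + 0.34·t(Brand D) + 0.36·t(Brand B)
Solving: t(Brand D) = 2.9617, t(Brand B) = 3.1359.
Expected purchases from Brand B to Brand A: 3.1359.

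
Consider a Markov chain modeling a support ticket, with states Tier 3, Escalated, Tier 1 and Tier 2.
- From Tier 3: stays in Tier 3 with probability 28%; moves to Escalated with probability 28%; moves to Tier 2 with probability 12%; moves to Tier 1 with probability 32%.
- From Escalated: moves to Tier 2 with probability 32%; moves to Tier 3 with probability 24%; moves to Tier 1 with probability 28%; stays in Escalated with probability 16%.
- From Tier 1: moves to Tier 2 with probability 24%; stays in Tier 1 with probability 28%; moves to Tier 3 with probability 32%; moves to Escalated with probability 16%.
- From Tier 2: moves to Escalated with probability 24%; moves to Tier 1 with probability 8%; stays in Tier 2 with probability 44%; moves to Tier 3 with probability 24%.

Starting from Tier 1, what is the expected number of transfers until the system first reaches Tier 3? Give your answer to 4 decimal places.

3.5755

Let t(s) be the expected number of transfers to first reach Tier 3 from state s, with t(Tier 3) = 0. Conditioning on the first transfer:
t(Escalated) = 1 + 0.16·t(Escalated) + 0.28·t(Tier 1) + 0.32·t(Tier 2)
t(Tier 1) = 1 + 0.16·t(Escalated) + 0.28·t(Tier 1) + 0.24·t(Tier 2)
t(Tier 2) = 1 + 0.24·t(Escalated) + 0.08·t(Tier 1) + 0.44·t(Tier 2)
Solving: t(Escalated) = 3.8927, t(Tier 1) = 3.5755, t(Tier 2) = 3.9648.
Expected transfers from Tier 1 to Tier 3: 3.5755.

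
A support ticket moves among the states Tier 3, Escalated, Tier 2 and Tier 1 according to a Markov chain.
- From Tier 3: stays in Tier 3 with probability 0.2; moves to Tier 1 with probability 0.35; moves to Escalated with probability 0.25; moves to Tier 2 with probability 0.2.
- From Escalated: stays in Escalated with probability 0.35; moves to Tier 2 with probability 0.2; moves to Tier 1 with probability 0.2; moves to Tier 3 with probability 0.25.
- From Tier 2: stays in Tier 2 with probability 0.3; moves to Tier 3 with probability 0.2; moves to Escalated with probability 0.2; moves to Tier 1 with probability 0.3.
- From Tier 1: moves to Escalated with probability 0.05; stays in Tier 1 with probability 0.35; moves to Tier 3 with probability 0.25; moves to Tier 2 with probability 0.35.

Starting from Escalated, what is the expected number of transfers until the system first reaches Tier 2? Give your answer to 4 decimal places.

Let t(s) be the expected number of transfers to first reach Tier 2 from state s, with t(Tier 2) = 0. Conditioning on the first transfer:
t(Tier 3) = 1 + 0.2·t(Tier 3) + 0.25·t(Escalated) + 0.35·t(Tier 1)
t(Escalated) = 1 + 0.25·t(Tier 3) + 0.35·t(Escalated) + 0.2·t(Tier 1)
t(Tier 1) = 1 + 0.25·t(Tier 3) + 0.05·t(Escalated) + 0.35·t(Tier 1)
Solving: t(Tier 3) = 4.0348, t(Escalated) = 4.1391, t(Tier 1) = 3.4087.
Expected transfers from Escalated to Tier 2: 4.1391.

4.1391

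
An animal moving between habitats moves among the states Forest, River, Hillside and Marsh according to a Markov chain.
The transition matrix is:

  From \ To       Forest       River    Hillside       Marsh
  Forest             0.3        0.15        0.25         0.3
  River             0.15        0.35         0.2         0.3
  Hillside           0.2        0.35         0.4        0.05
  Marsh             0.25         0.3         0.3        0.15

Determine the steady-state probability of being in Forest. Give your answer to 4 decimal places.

0.2167

Let the stationary distribution be π with π = πP and π_1 + π_2 + π_3 + π_4 = 1.
π_1 = 0.3·π_1 + 0.15·π_2 + 0.2·π_3 + 0.25·π_4
π_2 = 0.15·π_1 + 0.35·π_2 + 0.35·π_3 + 0.3·π_4
π_3 = 0.25·π_1 + 0.2·π_2 + 0.4·π_3 + 0.3·π_4
Solving with the normalization constraint gives π = (0.2167, 0.2967, 0.2883, 0.1982).
So the stationary probability of Forest is 0.2167.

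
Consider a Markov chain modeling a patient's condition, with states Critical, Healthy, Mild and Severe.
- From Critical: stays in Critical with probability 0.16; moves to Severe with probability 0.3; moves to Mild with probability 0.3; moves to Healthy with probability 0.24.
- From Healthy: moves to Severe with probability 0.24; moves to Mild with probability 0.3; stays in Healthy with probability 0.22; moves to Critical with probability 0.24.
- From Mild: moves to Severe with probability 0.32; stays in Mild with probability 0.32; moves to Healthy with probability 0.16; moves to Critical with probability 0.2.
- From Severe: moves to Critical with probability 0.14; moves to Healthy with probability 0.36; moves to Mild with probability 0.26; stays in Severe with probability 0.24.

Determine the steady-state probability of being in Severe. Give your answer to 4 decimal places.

0.2747

Let the stationary distribution be π with π = πP and π_1 + π_2 + π_3 + π_4 = 1.
π_1 = 0.16·π_1 + 0.24·π_2 + 0.2·π_3 + 0.14·π_4
π_2 = 0.24·π_1 + 0.22·π_2 + 0.16·π_3 + 0.36·π_4
π_3 = 0.3·π_1 + 0.3·π_2 + 0.32·π_3 + 0.26·π_4
Solving with the normalization constraint gives π = (0.1859, 0.2445, 0.2949, 0.2747).
So the stationary probability of Severe is 0.2747.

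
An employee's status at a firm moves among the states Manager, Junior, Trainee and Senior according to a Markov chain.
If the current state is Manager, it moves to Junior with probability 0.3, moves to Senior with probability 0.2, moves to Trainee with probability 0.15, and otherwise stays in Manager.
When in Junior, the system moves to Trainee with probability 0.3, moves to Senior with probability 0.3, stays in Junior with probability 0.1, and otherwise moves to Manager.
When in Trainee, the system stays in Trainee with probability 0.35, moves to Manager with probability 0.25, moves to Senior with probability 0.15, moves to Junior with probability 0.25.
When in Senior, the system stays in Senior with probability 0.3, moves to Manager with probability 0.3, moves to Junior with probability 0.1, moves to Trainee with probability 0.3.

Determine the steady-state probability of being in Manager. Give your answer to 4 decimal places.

Let the stationary distribution be π with π = πP and π_1 + π_2 + π_3 + π_4 = 1.
π_1 = 0.35·π_1 + 0.3·π_2 + 0.25·π_3 + 0.3·π_4
π_2 = 0.3·π_1 + 0.1·π_2 + 0.25·π_3 + 0.1·π_4
π_3 = 0.15·π_1 + 0.3·π_2 + 0.35·π_3 + 0.3·π_4
Solving with the normalization constraint gives π = (0.3017, 0.2006, 0.2682, 0.2296).
So the stationary probability of Manager is 0.3017.

0.3017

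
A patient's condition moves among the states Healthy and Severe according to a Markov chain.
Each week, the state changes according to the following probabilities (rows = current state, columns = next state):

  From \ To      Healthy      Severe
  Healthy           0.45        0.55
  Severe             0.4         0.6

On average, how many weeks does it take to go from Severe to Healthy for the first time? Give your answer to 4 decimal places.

Let t(s) be the expected number of weeks to first reach Healthy from state s, with t(Healthy) = 0. Conditioning on the first week:
t(Severe) = 1 + 0.6·t(Severe)
Solving: t(Severe) = 2.5000.
Expected weeks from Severe to Healthy: 2.5000.

2.5000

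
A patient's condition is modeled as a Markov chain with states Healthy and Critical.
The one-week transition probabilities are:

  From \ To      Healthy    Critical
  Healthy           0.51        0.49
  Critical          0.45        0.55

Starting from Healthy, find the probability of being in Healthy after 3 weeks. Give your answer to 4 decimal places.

0.4788

Propagate the distribution vector 3 weeks from Healthy.
After 0 weeks: (1.0000, 0.0000)
After 1 week: (0.5100, 0.4900)
After 2 weeks: (0.4806, 0.5194)
After 3 weeks: (0.4788, 0.5212)
P(in Healthy after 3 weeks) = 0.4788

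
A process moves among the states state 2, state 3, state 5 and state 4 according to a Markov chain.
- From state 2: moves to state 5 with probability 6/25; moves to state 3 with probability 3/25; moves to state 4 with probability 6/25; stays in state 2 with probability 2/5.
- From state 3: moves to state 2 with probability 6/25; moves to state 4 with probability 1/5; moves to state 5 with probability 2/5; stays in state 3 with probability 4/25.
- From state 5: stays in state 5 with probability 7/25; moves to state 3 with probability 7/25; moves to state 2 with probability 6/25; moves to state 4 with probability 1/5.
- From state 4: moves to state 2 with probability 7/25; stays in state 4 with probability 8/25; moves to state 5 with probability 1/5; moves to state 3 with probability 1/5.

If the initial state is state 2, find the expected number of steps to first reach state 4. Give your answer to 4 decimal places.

4.5045

Let t(s) be the expected number of steps to first reach state 4 from state s, with t(state 4) = 0. Conditioning on the first step:
t(state 2) = 1 + 0.4·t(state 2) + 0.12·t(state 3) + 0.24·t(state 5)
t(state 3) = 1 + 0.24·t(state 2) + 0.16·t(state 3) + 0.4·t(state 5)
t(state 5) = 1 + 0.24·t(state 2) + 0.28·t(state 3) + 0.28·t(state 5)
Solving: t(state 2) = 4.5045, t(state 3) = 4.7297, t(state 5) = 4.7297.
Expected steps from state 2 to state 4: 4.5045.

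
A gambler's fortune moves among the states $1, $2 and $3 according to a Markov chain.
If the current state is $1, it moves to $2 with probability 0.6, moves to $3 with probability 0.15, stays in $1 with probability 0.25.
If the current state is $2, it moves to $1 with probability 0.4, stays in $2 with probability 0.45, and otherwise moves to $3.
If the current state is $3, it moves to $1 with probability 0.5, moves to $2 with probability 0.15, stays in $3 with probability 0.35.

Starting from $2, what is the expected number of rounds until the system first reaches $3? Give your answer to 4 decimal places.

Let t(s) be the expected number of rounds to first reach $3 from state s, with t($3) = 0. Conditioning on the first round:
t($1) = 1 + 0.25·t($1) + 0.6·t($2)
t($2) = 1 + 0.4·t($1) + 0.45·t($2)
Solving: t($1) = 6.6667, t($2) = 6.6667.
Expected rounds from $2 to $3: 6.6667.

6.6667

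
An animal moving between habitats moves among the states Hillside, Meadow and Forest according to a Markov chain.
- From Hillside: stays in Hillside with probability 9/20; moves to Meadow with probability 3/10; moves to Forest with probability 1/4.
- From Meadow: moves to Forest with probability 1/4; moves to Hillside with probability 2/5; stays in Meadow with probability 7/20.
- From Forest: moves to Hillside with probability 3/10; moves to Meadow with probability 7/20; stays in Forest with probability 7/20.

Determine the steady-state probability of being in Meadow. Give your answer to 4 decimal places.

Let the stationary distribution be π with π = πP and π_1 + π_2 + π_3 = 1.
π_1 = 0.45·π_1 + 0.4·π_2 + 0.3·π_3
π_2 = 0.3·π_1 + 0.35·π_2 + 0.35·π_3
Solving with the normalization constraint gives π = (0.3918, 0.3304, 0.2778).
So the stationary probability of Meadow is 0.3304.

0.3304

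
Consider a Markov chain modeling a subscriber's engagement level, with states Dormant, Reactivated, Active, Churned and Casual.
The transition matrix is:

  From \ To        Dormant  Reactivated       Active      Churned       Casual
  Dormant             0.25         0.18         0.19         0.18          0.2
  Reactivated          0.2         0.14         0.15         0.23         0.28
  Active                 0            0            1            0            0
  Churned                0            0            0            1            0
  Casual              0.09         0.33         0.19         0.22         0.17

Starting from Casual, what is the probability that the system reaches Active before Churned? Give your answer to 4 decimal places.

Let h(s) be the probability of absorption at Active starting from transient state s. Then h(Active) = 1 and h(Churned) = 0. By first-step analysis:
h(Dormant) = 0.25·h(Dormant) + 0.18·h(Reactivated) + 0.19·1 + 0.18·0 + 0.2·h(Casual)
h(Reactivated) = 0.2·h(Dormant) + 0.14·h(Reactivated) + 0.15·1 + 0.23·0 + 0.28·h(Casual)
h(Casual) = 0.09·h(Dormant) + 0.33·h(Reactivated) + 0.19·1 + 0.22·0 + 0.17·h(Casual)
Solving: h(Dormant) = 0.4780, h(Reactivated) = 0.4331, h(Casual) = 0.4529.
Starting from Casual, the probability is 0.4529.

0.4529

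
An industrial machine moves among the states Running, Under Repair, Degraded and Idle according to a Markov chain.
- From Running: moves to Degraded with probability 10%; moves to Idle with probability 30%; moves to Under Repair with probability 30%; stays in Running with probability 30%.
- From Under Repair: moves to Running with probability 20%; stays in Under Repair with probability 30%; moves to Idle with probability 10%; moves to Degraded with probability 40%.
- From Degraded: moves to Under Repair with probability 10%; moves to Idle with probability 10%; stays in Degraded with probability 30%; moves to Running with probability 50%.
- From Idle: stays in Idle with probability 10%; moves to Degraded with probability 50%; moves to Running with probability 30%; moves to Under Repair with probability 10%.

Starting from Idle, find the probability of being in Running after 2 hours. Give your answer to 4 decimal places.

0.3900

Propagate the distribution vector 2 hours from Idle.
After 0 hours: (0.0000, 0.0000, 0.0000, 1.0000)
After 1 hour: (0.3000, 0.1000, 0.5000, 0.1000)
After 2 hours: (0.3900, 0.1800, 0.2700, 0.1600)
P(in Running after 2 hours) = 0.3900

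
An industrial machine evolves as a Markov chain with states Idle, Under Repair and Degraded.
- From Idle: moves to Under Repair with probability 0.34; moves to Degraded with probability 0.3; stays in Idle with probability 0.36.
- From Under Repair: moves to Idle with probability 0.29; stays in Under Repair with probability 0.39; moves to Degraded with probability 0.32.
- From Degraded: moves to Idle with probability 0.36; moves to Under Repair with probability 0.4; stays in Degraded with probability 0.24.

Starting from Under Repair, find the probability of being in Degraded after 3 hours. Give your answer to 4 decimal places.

Propagate the distribution vector 3 hours from Under Repair.
After 0 hours: (0.0000, 1.0000, 0.0000)
After 1 hour: (0.2900, 0.3900, 0.3200)
After 2 hours: (0.3327, 0.3787, 0.2886)
After 3 hours: (0.3335, 0.3763, 0.2903)
P(in Degraded after 3 hours) = 0.2903

0.2903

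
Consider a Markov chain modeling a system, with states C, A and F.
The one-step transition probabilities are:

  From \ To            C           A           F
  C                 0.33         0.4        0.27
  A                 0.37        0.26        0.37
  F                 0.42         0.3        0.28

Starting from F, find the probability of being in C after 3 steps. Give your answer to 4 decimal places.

0.3705

Propagate the distribution vector 3 steps from F.
After 0 steps: (0.0000, 0.0000, 1.0000)
After 1 step: (0.4200, 0.3000, 0.2800)
After 2 steps: (0.3672, 0.3300, 0.3028)
After 3 steps: (0.3705, 0.3235, 0.3060)
P(in C after 3 steps) = 0.3705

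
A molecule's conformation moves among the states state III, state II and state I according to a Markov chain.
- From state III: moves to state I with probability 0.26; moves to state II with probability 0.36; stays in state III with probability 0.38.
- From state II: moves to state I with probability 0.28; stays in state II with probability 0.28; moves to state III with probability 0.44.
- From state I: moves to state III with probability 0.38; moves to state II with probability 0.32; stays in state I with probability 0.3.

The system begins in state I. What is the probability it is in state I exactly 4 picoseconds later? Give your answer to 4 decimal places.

Propagate the distribution vector 4 picoseconds from state I.
After 0 picoseconds: (0.0000, 0.0000, 1.0000)
After 1 picosecond: (0.3800, 0.3200, 0.3000)
After 2 picoseconds: (0.3992, 0.3224, 0.2784)
After 3 picoseconds: (0.3993, 0.3231, 0.2776)
After 4 picoseconds: (0.3994, 0.3231, 0.2776)
P(in state I after 4 picoseconds) = 0.2776

0.2776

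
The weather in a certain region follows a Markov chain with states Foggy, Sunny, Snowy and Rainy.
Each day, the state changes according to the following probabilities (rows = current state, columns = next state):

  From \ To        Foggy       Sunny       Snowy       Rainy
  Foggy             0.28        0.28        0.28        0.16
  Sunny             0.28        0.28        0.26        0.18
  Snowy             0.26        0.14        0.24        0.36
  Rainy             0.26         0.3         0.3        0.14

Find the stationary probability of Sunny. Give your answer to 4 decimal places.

0.2467

Let the stationary distribution be π with π = πP and π_1 + π_2 + π_3 + π_4 = 1.
π_1 = 0.28·π_1 + 0.28·π_2 + 0.26·π_3 + 0.26·π_4
π_2 = 0.28·π_1 + 0.28·π_2 + 0.14·π_3 + 0.3·π_4
π_3 = 0.28·π_1 + 0.26·π_2 + 0.24·π_3 + 0.3·π_4
Solving with the normalization constraint gives π = (0.2703, 0.2467, 0.2686, 0.2144).
So the stationary probability of Sunny is 0.2467.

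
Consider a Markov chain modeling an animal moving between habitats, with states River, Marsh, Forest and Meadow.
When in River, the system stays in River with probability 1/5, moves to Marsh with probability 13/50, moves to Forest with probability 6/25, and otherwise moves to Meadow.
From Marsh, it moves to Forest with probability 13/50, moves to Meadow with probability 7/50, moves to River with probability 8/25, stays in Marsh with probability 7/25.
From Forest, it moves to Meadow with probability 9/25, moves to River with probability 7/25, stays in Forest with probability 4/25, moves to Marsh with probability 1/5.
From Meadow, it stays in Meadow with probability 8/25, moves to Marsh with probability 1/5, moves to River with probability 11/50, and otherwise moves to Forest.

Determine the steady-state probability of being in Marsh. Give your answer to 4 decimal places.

Let the stationary distribution be π with π = πP and π_1 + π_2 + π_3 + π_4 = 1.
π_1 = 0.2·π_1 + 0.32·π_2 + 0.28·π_3 + 0.22·π_4
π_2 = 0.26·π_1 + 0.28·π_2 + 0.2·π_3 + 0.2·π_4
π_3 = 0.24·π_1 + 0.26·π_2 + 0.16·π_3 + 0.26·π_4
Solving with the normalization constraint gives π = (0.2522, 0.2338, 0.2318, 0.2821).
So the stationary probability of Marsh is 0.2338.

0.2338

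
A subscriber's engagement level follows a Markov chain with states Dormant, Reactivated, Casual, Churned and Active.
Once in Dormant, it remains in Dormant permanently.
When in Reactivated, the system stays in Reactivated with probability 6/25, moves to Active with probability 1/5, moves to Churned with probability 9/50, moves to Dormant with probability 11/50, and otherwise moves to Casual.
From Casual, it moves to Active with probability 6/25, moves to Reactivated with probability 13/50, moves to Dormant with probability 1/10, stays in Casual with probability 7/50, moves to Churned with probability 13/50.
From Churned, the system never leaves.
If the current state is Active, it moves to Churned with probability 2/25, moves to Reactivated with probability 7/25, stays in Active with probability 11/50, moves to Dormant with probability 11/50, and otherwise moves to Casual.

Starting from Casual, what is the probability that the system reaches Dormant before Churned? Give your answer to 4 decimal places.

Let h(s) be the probability of absorption at Dormant starting from transient state s. Then h(Dormant) = 1 and h(Churned) = 0. By first-step analysis:
h(Reactivated) = 0.22·1 + 0.24·h(Reactivated) + 0.16·h(Casual) + 0.18·0 + 0.2·h(Active)
h(Casual) = 0.1·1 + 0.26·h(Reactivated) + 0.14·h(Casual) + 0.26·0 + 0.24·h(Active)
h(Active) = 0.22·1 + 0.28·h(Reactivated) + 0.2·h(Casual) + 0.08·0 + 0.22·h(Active)
Solving: h(Reactivated) = 0.5377, h(Casual) = 0.4431, h(Active) = 0.5887.
Starting from Casual, the probability is 0.4431.

0.4431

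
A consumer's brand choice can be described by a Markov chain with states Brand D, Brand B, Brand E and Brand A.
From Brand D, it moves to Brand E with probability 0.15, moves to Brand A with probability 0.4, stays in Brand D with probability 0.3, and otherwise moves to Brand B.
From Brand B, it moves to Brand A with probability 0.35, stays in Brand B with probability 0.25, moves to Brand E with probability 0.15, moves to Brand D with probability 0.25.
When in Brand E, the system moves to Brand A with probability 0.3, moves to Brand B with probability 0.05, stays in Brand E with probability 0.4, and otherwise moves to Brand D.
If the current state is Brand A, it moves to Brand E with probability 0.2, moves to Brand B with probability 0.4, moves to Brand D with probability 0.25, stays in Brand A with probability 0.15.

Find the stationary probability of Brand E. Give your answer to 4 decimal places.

0.2196

Let the stationary distribution be π with π = πP and π_1 + π_2 + π_3 + π_4 = 1.
π_1 = 0.3·π_1 + 0.25·π_2 + 0.25·π_3 + 0.25·π_4
π_2 = 0.15·π_1 + 0.25·π_2 + 0.05·π_3 + 0.4·π_4
π_3 = 0.15·π_1 + 0.15·π_2 + 0.4·π_3 + 0.2·π_4
Solving with the normalization constraint gives π = (0.2632, 0.2238, 0.2196, 0.2935).
So the stationary probability of Brand E is 0.2196.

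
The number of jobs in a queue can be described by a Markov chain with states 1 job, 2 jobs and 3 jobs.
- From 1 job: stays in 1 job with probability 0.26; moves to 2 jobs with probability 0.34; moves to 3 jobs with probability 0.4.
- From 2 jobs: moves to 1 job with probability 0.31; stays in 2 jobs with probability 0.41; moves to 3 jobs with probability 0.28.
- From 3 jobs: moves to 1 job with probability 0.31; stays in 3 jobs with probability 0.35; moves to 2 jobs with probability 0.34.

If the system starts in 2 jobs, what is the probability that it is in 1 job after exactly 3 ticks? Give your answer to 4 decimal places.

Propagate the distribution vector 3 ticks from 2 jobs.
After 0 ticks: (0.0000, 1.0000, 0.0000)
After 1 tick: (0.3100, 0.4100, 0.2800)
After 2 ticks: (0.2945, 0.3687, 0.3368)
After 3 ticks: (0.2953, 0.3658, 0.3389)
P(in 1 job after 3 ticks) = 0.2953

0.2953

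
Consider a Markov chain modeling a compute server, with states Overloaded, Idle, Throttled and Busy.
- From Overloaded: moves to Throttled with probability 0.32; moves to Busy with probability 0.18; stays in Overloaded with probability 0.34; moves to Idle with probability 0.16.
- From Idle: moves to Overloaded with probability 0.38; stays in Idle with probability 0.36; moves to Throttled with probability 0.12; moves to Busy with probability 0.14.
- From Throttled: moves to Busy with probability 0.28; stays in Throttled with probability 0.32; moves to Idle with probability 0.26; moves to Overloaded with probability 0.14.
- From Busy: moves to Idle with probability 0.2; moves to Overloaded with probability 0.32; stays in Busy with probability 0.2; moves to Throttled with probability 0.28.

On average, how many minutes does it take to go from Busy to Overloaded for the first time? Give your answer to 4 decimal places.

3.4420

Let t(s) be the expected number of minutes to first reach Overloaded from state s, with t(Overloaded) = 0. Conditioning on the first minute:
t(Idle) = 1 + 0.36·t(Idle) + 0.12·t(Throttled) + 0.14·t(Busy)
t(Throttled) = 1 + 0.26·t(Idle) + 0.32·t(Throttled) + 0.28·t(Busy)
t(Busy) = 1 + 0.2·t(Idle) + 0.28·t(Throttled) + 0.2·t(Busy)
Solving: t(Idle) = 3.0775, t(Throttled) = 4.0646, t(Busy) = 3.4420.
Expected minutes from Busy to Overloaded: 3.4420.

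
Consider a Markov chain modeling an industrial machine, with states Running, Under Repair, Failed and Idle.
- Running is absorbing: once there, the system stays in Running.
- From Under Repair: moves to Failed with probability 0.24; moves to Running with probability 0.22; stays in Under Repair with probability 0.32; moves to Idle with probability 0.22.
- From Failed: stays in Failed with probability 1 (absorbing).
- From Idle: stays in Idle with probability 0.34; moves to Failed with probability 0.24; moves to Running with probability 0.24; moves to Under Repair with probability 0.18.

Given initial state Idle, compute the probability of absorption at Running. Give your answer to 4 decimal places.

0.4956

Let h(s) be the probability of absorption at Running starting from transient state s. Then h(Running) = 1 and h(Failed) = 0. By first-step analysis:
h(Under Repair) = 0.22·1 + 0.32·h(Under Repair) + 0.24·0 + 0.22·h(Idle)
h(Idle) = 0.24·1 + 0.18·h(Under Repair) + 0.24·0 + 0.34·h(Idle)
Solving: h(Under Repair) = 0.4839, h(Idle) = 0.4956.
Starting from Idle, the probability is 0.4956.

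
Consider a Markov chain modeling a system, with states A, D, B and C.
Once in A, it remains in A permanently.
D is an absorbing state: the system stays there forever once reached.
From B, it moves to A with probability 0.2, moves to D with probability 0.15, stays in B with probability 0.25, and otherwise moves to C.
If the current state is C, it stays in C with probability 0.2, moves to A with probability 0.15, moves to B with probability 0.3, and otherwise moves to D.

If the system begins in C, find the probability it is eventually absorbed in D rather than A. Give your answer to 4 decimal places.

Let h(s) be the probability of absorption at D starting from transient state s. Then h(D) = 1 and h(A) = 0. By first-step analysis:
h(B) = 0.2·0 + 0.15·1 + 0.25·h(B) + 0.4·h(C)
h(C) = 0.15·0 + 0.35·1 + 0.3·h(B) + 0.2·h(C)
Solving: h(B) = 0.5417, h(C) = 0.6406.
Starting from C, the probability is 0.6406.

0.6406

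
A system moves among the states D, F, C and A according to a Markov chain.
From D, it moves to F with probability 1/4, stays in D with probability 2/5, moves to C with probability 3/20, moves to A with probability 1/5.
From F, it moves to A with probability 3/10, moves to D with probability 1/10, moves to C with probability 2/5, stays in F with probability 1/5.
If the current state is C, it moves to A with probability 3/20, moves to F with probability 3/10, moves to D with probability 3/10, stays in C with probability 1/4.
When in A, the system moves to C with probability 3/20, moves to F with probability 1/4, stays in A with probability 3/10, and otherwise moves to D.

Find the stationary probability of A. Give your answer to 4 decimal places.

Let the stationary distribution be π with π = πP and π_1 + π_2 + π_3 + π_4 = 1.
π_1 = 0.4·π_1 + 0.1·π_2 + 0.3·π_3 + 0.3·π_4
π_2 = 0.25·π_1 + 0.2·π_2 + 0.3·π_3 + 0.25·π_4
π_3 = 0.15·π_1 + 0.4·π_2 + 0.25·π_3 + 0.15·π_4
Solving with the normalization constraint gives π = (0.2779, 0.2493, 0.2359, 0.2368).
So the stationary probability of A is 0.2368.

0.2368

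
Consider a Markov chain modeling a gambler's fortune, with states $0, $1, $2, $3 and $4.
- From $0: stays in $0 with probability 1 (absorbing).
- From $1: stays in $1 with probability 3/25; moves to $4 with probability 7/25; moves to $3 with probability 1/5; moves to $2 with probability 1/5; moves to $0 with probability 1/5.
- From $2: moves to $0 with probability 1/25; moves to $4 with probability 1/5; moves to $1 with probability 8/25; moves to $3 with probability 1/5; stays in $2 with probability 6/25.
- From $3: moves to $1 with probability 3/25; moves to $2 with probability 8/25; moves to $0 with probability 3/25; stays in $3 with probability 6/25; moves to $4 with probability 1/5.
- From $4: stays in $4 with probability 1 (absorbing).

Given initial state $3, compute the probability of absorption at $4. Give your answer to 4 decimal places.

Let h(s) be the probability of absorption at $4 starting from transient state s. Then h($4) = 1 and h($0) = 0. By first-step analysis:
h($1) = 0.2·0 + 0.12·h($1) + 0.2·h($2) + 0.2·h($3) + 0.28·1
h($2) = 0.04·0 + 0.32·h($1) + 0.24·h($2) + 0.2·h($3) + 0.2·1
h($3) = 0.12·0 + 0.12·h($1) + 0.32·h($2) + 0.24·h($3) + 0.2·1
Solving: h($1) = 0.6265, h($2) = 0.6998, h($3) = 0.6567.
Starting from $3, the probability is 0.6567.

0.6567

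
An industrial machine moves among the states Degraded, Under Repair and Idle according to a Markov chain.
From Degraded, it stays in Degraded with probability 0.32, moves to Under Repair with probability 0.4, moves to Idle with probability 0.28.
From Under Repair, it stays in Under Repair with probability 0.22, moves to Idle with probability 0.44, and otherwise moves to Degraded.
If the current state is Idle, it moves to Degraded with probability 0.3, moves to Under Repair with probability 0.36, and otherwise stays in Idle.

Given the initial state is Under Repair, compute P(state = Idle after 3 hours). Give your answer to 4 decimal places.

Propagate the distribution vector 3 hours from Under Repair.
After 0 hours: (0.0000, 1.0000, 0.0000)
After 1 hour: (0.3400, 0.2200, 0.4400)
After 2 hours: (0.3156, 0.3428, 0.3416)
After 3 hours: (0.3200, 0.3246, 0.3553)
P(in Idle after 3 hours) = 0.3553

0.3553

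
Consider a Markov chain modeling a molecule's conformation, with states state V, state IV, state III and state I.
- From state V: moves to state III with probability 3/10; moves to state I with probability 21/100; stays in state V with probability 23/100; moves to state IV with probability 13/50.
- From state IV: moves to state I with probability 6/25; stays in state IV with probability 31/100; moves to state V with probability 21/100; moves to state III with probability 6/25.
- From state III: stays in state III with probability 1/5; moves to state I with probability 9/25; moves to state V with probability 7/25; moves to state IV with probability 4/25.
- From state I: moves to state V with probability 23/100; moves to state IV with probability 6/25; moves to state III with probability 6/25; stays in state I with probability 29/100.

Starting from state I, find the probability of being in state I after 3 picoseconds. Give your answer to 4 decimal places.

0.2760

Propagate the distribution vector 3 picoseconds from state I.
After 0 picoseconds: (0.0000, 0.0000, 0.0000, 1.0000)
After 1 picosecond: (0.2300, 0.2400, 0.2400, 0.2900)
After 2 picoseconds: (0.2372, 0.2422, 0.2442, 0.2764)
After 3 picoseconds: (0.2374, 0.2422, 0.2445, 0.2760)
P(in state I after 3 picoseconds) = 0.2760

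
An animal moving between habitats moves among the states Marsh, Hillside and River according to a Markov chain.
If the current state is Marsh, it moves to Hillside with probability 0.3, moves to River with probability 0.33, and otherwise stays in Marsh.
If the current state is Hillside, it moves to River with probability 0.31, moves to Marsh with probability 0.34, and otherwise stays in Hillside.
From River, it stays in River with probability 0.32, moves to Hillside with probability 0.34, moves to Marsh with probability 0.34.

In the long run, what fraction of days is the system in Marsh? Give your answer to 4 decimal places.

0.3505

Let the stationary distribution be π with π = πP and π_1 + π_2 + π_3 = 1.
π_1 = 0.37·π_1 + 0.34·π_2 + 0.34·π_3
π_2 = 0.3·π_1 + 0.35·π_2 + 0.34·π_3
Solving with the normalization constraint gives π = (0.3505, 0.3293, 0.3202).
So the stationary probability of Marsh is 0.3505.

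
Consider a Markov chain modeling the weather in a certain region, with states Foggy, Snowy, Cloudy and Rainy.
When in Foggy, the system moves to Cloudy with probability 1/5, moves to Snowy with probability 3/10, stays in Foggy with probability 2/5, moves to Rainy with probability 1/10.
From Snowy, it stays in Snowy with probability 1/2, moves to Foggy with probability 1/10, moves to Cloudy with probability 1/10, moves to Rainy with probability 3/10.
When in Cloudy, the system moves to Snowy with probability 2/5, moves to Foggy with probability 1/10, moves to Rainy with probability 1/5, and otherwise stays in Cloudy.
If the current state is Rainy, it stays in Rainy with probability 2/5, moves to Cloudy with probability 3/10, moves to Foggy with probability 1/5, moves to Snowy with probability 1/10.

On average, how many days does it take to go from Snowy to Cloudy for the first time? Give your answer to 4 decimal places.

Let t(s) be the expected number of days to first reach Cloudy from state s, with t(Cloudy) = 0. Conditioning on the first day:
t(Foggy) = 1 + 0.4·t(Foggy) + 0.3·t(Snowy) + 0.1·t(Rainy)
t(Snowy) = 1 + 0.1·t(Foggy) + 0.5·t(Snowy) + 0.3·t(Rainy)
t(Rainy) = 1 + 0.2·t(Foggy) + 0.1·t(Snowy) + 0.4·t(Rainy)
Solving: t(Foggy) = 5.2174, t(Snowy) = 5.6522, t(Rainy) = 4.3478.
Expected days from Snowy to Cloudy: 5.6522.

5.6522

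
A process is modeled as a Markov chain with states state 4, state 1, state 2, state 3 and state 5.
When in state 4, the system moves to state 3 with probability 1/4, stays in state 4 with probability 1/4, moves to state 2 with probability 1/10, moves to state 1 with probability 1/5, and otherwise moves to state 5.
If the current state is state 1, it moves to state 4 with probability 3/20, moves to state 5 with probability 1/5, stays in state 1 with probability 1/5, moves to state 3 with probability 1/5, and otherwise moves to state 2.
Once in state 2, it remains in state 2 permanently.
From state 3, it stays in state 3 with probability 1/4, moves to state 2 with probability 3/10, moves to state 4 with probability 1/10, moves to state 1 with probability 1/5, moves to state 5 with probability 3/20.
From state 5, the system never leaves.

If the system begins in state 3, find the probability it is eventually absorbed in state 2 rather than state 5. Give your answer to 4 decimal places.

0.6134

Let h(s) be the probability of absorption at state 2 starting from transient state s. Then h(state 2) = 1 and h(state 5) = 0. By first-step analysis:
h(state 4) = 0.25·h(state 4) + 0.2·h(state 1) + 0.1·1 + 0.25·h(state 3) + 0.2·0
h(state 1) = 0.15·h(state 4) + 0.2·h(state 1) + 0.25·1 + 0.2·h(state 3) + 0.2·0
h(state 3) = 0.1·h(state 4) + 0.2·h(state 1) + 0.3·1 + 0.25·h(state 3) + 0.15·0
Solving: h(state 4) = 0.4863, h(state 1) = 0.5570, h(state 3) = 0.6134.
Starting from state 3, the probability is 0.6134.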